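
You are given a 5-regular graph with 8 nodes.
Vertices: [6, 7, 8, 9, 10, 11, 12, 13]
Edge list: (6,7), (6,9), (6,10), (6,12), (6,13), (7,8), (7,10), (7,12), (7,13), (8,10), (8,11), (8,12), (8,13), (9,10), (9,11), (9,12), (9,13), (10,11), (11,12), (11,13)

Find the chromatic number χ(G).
Clique number ω(G) = 3 (lower bound: χ ≥ ω).
Odd cycle [7, 6, 9, 11, 8] needs 3 colors (χ ≥ 3).
Vertex 10 is adjacent to every vertex of [6, 7, 8, 9, 11], which already need 3 colors among themselves, so 10 needs a new color (χ ≥ 4).
The coloring below uses 4 colors, so χ(G) = 4.
A valid 4-coloring: color 1: [6, 11]; color 2: [10, 12, 13]; color 3: [8, 9]; color 4: [7].

χ(G) = 4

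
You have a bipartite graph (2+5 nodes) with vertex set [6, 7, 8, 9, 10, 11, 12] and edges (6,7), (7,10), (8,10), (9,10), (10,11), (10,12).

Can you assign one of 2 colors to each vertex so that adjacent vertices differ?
A valid 2-coloring: color 1: [6, 10]; color 2: [7, 8, 9, 11, 12].
(χ(G) = 2 ≤ 2.)

Yes, G is 2-colorable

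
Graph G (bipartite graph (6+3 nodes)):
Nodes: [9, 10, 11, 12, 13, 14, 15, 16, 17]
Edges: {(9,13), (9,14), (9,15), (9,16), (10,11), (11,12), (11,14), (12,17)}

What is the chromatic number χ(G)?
Clique number ω(G) = 2 (lower bound: χ ≥ ω).
The graph is bipartite (no odd cycle), so 2 colors suffice: χ(G) = 2.
A valid 2-coloring: color 1: [9, 11, 17]; color 2: [10, 12, 13, 14, 15, 16].

χ(G) = 2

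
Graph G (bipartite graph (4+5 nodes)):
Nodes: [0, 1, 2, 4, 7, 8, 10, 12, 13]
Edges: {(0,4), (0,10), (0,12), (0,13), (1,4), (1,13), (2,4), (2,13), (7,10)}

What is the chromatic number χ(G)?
Clique number ω(G) = 2 (lower bound: χ ≥ ω).
The graph is bipartite (no odd cycle), so 2 colors suffice: χ(G) = 2.
A valid 2-coloring: color 1: [0, 1, 2, 7, 8]; color 2: [4, 10, 12, 13].

χ(G) = 2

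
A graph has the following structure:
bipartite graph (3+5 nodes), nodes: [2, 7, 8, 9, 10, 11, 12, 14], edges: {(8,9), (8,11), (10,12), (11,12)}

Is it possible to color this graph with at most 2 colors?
Yes, G is 2-colorable

A valid 2-coloring: color 1: [2, 7, 9, 10, 11, 14]; color 2: [8, 12].
(χ(G) = 2 ≤ 2.)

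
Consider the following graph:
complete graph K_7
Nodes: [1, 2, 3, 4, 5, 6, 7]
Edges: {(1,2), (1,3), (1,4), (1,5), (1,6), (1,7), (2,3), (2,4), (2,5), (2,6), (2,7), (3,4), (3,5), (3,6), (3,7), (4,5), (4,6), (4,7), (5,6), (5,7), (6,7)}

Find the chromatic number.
χ(G) = 7

Clique number ω(G) = 7 (lower bound: χ ≥ ω).
The clique on [1, 2, 3, 4, 5, 6, 7] has size 7, forcing χ ≥ 7, and the coloring below uses 7 colors, so χ(G) = 7.
A valid 7-coloring: color 1: [5]; color 2: [4]; color 3: [2]; color 4: [3]; color 5: [1]; color 6: [7]; color 7: [6].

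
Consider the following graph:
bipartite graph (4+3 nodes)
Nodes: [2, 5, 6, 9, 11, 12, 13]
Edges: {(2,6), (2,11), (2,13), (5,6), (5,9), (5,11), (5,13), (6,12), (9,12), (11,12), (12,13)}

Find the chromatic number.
χ(G) = 2

Clique number ω(G) = 2 (lower bound: χ ≥ ω).
The graph is bipartite (no odd cycle), so 2 colors suffice: χ(G) = 2.
A valid 2-coloring: color 1: [2, 5, 12]; color 2: [6, 9, 11, 13].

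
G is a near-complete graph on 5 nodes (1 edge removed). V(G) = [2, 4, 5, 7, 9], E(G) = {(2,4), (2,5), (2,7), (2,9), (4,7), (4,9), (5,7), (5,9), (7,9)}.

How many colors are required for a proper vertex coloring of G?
χ(G) = 4

Clique number ω(G) = 4 (lower bound: χ ≥ ω).
The clique on [2, 4, 7, 9] has size 4, forcing χ ≥ 4, and the coloring below uses 4 colors, so χ(G) = 4.
A valid 4-coloring: color 1: [7]; color 2: [2]; color 3: [9]; color 4: [4, 5].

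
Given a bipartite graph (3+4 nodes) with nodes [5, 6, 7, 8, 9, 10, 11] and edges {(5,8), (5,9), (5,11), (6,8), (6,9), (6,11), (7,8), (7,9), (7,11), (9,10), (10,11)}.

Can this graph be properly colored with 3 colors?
A valid 3-coloring: color 1: [8, 9, 11]; color 2: [5, 6, 7, 10].
(χ(G) = 2 ≤ 3.)

Yes, G is 3-colorable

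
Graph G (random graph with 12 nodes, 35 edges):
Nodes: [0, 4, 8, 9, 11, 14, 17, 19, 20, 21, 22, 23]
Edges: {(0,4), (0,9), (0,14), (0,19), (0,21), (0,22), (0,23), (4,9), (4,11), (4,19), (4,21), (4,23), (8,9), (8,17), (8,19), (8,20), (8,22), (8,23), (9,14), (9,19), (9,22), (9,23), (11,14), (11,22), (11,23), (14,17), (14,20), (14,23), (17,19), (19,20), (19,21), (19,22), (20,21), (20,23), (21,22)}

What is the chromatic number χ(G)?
Clique number ω(G) = 4 (lower bound: χ ≥ ω).
Suppose a proper 4-coloring c exists. The clique [0, 4, 9, 19] takes 4 distinct colors; by symmetry let c(0) = 1, c(4) = 2, c(9) = 3, c(19) = 4.
- Vertex 23: neighbors [0, 4, 9] already have colors [1, 2, 3] ⇒ c(23) = 4.
- Vertex 14: neighbors [0, 9, 23] already have colors [1, 3, 4] ⇒ c(14) = 2.
- Vertex 22: neighbors [0, 9, 19] already have colors [1, 3, 4] ⇒ c(22) = 2.
- Vertex 8: neighbors [22, 9, 19] already have colors [2, 3, 4] ⇒ c(8) = 1.
- Vertex 20: neighbors [8, 14, 19] already have colors [1, 2, 4] ⇒ c(20) = 3.
- Vertex 21: neighbors [0, 4, 20, 19] already have colors [1, 2, 3, 4] — all 4 colors blocked. Contradiction.
The forced assignments end in a contradiction, so G has no proper 4-coloring (χ ≥ 5).
The coloring below uses 5 colors, so χ(G) = 5.
A valid 5-coloring: color 1: [19, 23]; color 2: [0, 8, 11]; color 3: [9, 17, 20]; color 4: [4, 14, 22]; color 5: [21].

χ(G) = 5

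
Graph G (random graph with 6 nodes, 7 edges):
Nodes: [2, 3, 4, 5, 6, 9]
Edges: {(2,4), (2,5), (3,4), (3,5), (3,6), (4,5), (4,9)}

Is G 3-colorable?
A valid 3-coloring: color 1: [4, 6]; color 2: [5, 9]; color 3: [2, 3].
(χ(G) = 3 ≤ 3.)

Yes, G is 3-colorable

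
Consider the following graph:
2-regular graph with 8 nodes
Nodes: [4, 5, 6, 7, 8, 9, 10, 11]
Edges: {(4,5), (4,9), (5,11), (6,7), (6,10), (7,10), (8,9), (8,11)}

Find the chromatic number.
Clique number ω(G) = 3 (lower bound: χ ≥ ω).
The clique on [6, 7, 10] has size 3, forcing χ ≥ 3, and the coloring below uses 3 colors, so χ(G) = 3.
A valid 3-coloring: color 1: [4, 8, 10]; color 2: [6, 9, 11]; color 3: [5, 7].

χ(G) = 3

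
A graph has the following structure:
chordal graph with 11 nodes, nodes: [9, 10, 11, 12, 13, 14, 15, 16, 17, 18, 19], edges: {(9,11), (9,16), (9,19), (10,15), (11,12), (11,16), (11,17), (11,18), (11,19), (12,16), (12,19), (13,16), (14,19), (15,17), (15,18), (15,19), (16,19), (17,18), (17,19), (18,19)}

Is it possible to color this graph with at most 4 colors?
Yes, G is 4-colorable

A valid 4-coloring: color 1: [10, 13, 19]; color 2: [11, 14, 15]; color 3: [16, 17]; color 4: [9, 12, 18].
(χ(G) = 4 ≤ 4.)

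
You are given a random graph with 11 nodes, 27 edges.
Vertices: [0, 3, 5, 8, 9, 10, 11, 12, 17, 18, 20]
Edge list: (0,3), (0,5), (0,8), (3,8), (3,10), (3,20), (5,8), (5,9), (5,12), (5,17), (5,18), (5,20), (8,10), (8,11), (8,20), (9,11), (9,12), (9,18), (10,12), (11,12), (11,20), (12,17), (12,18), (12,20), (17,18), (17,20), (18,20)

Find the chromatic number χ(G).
χ(G) = 5

Clique number ω(G) = 5 (lower bound: χ ≥ ω).
The clique on [5, 12, 17, 18, 20] has size 5, forcing χ ≥ 5, and the coloring below uses 5 colors, so χ(G) = 5.
A valid 5-coloring: color 1: [8, 12]; color 2: [3, 5, 11]; color 3: [0, 9, 10, 20]; color 4: [18]; color 5: [17].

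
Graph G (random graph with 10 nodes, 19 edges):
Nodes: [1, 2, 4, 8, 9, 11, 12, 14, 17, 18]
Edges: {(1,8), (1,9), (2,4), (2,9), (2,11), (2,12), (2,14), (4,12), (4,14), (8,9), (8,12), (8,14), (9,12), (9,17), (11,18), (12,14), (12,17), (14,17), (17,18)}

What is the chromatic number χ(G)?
Clique number ω(G) = 4 (lower bound: χ ≥ ω).
The clique on [2, 4, 12, 14] has size 4, forcing χ ≥ 4, and the coloring below uses 4 colors, so χ(G) = 4.
A valid 4-coloring: color 1: [1, 11, 12]; color 2: [9, 14, 18]; color 3: [2, 8, 17]; color 4: [4].

χ(G) = 4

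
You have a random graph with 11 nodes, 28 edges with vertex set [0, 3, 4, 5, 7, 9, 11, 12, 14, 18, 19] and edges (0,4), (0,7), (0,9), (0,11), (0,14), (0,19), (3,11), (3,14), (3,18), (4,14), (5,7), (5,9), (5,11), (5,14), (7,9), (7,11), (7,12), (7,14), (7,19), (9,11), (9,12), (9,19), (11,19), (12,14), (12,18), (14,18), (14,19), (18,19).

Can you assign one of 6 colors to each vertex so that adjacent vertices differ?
A valid 6-coloring: color 1: [11, 14]; color 2: [4, 7, 18]; color 3: [3, 5, 12, 19]; color 4: [0]; color 5: [9].
(χ(G) = 5 ≤ 6.)

Yes, G is 6-colorable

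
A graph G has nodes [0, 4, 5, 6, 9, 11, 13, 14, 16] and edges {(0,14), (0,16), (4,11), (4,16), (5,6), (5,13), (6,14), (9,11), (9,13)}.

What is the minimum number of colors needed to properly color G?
Clique number ω(G) = 2 (lower bound: χ ≥ ω).
Odd cycle [4, 16, 0, 14, 6, 5, 13, 9, 11] needs 3 colors (χ ≥ 3).
The coloring below uses 3 colors, so χ(G) = 3.
A valid 3-coloring: color 1: [4, 5, 9, 14]; color 2: [6, 11, 13, 16]; color 3: [0].

χ(G) = 3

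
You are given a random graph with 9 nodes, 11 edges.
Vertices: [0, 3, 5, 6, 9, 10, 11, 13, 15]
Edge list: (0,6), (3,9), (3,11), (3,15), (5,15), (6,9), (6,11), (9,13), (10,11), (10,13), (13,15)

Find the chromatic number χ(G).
Clique number ω(G) = 2 (lower bound: χ ≥ ω).
Odd cycle [13, 15, 3, 11, 10] needs 3 colors (χ ≥ 3).
The coloring below uses 3 colors, so χ(G) = 3.
A valid 3-coloring: color 1: [3, 5, 6, 10]; color 2: [0, 9, 11, 15]; color 3: [13].

χ(G) = 3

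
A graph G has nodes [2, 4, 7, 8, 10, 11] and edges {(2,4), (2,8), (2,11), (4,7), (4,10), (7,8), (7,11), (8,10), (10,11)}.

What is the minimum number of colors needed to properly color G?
χ(G) = 2

Clique number ω(G) = 2 (lower bound: χ ≥ ω).
The graph is bipartite (no odd cycle), so 2 colors suffice: χ(G) = 2.
A valid 2-coloring: color 1: [4, 8, 11]; color 2: [2, 7, 10].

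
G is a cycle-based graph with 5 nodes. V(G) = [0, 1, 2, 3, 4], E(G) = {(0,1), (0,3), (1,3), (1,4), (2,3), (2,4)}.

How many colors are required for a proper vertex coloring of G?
Clique number ω(G) = 3 (lower bound: χ ≥ ω).
The clique on [0, 1, 3] has size 3, forcing χ ≥ 3, and the coloring below uses 3 colors, so χ(G) = 3.
A valid 3-coloring: color 1: [1, 2]; color 2: [3, 4]; color 3: [0].

χ(G) = 3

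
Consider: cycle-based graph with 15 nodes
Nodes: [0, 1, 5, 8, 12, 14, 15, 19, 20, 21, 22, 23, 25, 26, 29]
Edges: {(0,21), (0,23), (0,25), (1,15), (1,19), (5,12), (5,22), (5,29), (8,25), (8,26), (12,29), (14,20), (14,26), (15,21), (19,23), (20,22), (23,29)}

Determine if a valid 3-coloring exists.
A valid 3-coloring: color 1: [0, 8, 14, 15, 19, 22, 29]; color 2: [1, 5, 20, 21, 23, 25, 26]; color 3: [12].
(χ(G) = 3 ≤ 3.)

Yes, G is 3-colorable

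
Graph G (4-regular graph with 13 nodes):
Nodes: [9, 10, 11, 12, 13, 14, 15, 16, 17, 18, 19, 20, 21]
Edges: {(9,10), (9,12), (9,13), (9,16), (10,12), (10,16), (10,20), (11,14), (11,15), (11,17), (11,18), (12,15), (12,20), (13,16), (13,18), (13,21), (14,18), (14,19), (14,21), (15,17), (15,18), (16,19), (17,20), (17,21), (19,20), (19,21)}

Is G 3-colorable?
Suppose a proper 3-coloring c exists. The clique [9, 10, 12] takes 3 distinct colors; by symmetry let c(9) = 1, c(10) = 2, c(12) = 3.
- Vertex 16: neighbors [9, 10] already have colors [1, 2] ⇒ c(16) = 3.
- Vertex 13: neighbors [9, 16] already have colors [1, 3] ⇒ c(13) = 2.
- Vertex 20: neighbors [10, 12] already have colors [2, 3] ⇒ c(20) = 1.
- Vertex 19: neighbors [20, 16] already have colors [1, 3] ⇒ c(19) = 2.
- Vertex 14: neighbors [19] already have colors [2]; try each remaining color.
- Case c(14) = 1:
  - Vertex 18: neighbors [14, 13] already have colors [1, 2] ⇒ c(18) = 3.
  - Vertex 11: neighbors [14, 18] already have colors [1, 3] ⇒ c(11) = 2.
  - Vertex 17: neighbors [20, 11] already have colors [1, 2] ⇒ c(17) = 3.
  - Vertex 21: neighbors [14, 13, 17] already have colors [1, 2, 3] — all 3 colors blocked. Contradiction.
- Case c(14) = 3:
  - Vertex 18: neighbors [13, 14] already have colors [2, 3] ⇒ c(18) = 1.
  - Vertex 11: neighbors [18, 14] already have colors [1, 3] ⇒ c(11) = 2.
  - Vertex 15: neighbors [18, 11, 12] already have colors [1, 2, 3] — all 3 colors blocked. Contradiction.
Every case ends in a contradiction, so G has no proper 3-coloring (χ ≥ 4).

No, G is not 3-colorable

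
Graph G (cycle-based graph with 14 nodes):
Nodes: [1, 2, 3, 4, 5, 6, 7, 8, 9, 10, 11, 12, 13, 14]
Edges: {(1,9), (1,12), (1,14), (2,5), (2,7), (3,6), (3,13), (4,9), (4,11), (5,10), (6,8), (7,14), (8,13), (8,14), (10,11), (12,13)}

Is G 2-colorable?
Odd cycle [9, 4, 11, 10, 5, 2, 7, 14, 1] needs 3 colors (χ ≥ 3).
Hence χ(G) ≥ 3 > 2, so no proper 2-coloring exists.

No, G is not 2-colorable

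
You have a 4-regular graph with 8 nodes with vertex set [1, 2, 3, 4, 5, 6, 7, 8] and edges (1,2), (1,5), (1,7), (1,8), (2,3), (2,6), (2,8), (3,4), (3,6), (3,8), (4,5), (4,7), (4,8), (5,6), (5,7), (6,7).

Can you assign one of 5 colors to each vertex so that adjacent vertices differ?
A valid 5-coloring: color 1: [2, 4]; color 2: [6, 8]; color 3: [1, 3]; color 4: [5]; color 5: [7].
(χ(G) = 4 ≤ 5.)

Yes, G is 5-colorable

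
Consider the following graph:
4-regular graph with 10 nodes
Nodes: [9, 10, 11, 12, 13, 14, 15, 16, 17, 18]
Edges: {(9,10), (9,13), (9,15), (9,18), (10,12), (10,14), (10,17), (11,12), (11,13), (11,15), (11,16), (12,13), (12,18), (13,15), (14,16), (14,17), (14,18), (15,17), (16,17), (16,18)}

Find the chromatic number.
Clique number ω(G) = 3 (lower bound: χ ≥ ω).
Suppose a proper 3-coloring c exists. The clique [9, 13, 15] takes 3 distinct colors; by symmetry let c(9) = 1, c(13) = 2, c(15) = 3.
- Vertex 11: neighbors [13, 15] already have colors [2, 3] ⇒ c(11) = 1.
- Vertex 12: neighbors [11, 13] already have colors [1, 2] ⇒ c(12) = 3.
- Vertex 10: neighbors [9, 12] already have colors [1, 3] ⇒ c(10) = 2.
- Vertex 17: neighbors [10, 15] already have colors [2, 3] ⇒ c(17) = 1.
- Vertex 14: neighbors [17, 10] already have colors [1, 2] ⇒ c(14) = 3.
- Vertex 16: neighbors [11, 14] already have colors [1, 3] ⇒ c(16) = 2.
- Vertex 18: neighbors [9, 16, 12] already have colors [1, 2, 3] — all 3 colors blocked. Contradiction.
The forced assignments end in a contradiction, so G has no proper 3-coloring (χ ≥ 4).
The coloring below uses 4 colors, so χ(G) = 4.
A valid 4-coloring: color 1: [9, 12, 14]; color 2: [10, 15, 16]; color 3: [11, 17, 18]; color 4: [13].

χ(G) = 4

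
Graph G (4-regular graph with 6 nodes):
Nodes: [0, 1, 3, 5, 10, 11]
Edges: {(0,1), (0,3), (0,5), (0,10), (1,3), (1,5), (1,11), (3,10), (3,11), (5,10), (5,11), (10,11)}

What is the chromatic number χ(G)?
χ(G) = 3

Clique number ω(G) = 3 (lower bound: χ ≥ ω).
The clique on [0, 1, 3] has size 3, forcing χ ≥ 3, and the coloring below uses 3 colors, so χ(G) = 3.
A valid 3-coloring: color 1: [3, 5]; color 2: [0, 11]; color 3: [1, 10].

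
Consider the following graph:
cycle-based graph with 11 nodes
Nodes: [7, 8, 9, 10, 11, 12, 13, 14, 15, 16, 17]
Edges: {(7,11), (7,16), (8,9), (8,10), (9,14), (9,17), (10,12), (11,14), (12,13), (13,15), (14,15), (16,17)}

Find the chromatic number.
χ(G) = 3

Clique number ω(G) = 2 (lower bound: χ ≥ ω).
Odd cycle [12, 10, 8, 9, 14, 15, 13] needs 3 colors (χ ≥ 3).
The coloring below uses 3 colors, so χ(G) = 3.
A valid 3-coloring: color 1: [9, 11, 12, 15, 16]; color 2: [7, 10, 13, 14, 17]; color 3: [8].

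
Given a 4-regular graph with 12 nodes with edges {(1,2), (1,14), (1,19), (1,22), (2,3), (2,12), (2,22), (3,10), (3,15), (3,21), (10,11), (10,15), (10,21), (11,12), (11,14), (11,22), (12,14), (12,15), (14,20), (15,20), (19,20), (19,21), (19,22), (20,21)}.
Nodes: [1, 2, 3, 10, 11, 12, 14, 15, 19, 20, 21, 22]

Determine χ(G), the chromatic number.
χ(G) = 3

Clique number ω(G) = 3 (lower bound: χ ≥ ω).
The clique on [1, 2, 22] has size 3, forcing χ ≥ 3, and the coloring below uses 3 colors, so χ(G) = 3.
A valid 3-coloring: color 1: [2, 10, 14, 19]; color 2: [1, 11, 15, 21]; color 3: [3, 12, 20, 22].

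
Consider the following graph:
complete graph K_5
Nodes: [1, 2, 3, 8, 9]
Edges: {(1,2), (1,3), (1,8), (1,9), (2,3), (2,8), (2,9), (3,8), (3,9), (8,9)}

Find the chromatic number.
χ(G) = 5

Clique number ω(G) = 5 (lower bound: χ ≥ ω).
The clique on [1, 2, 3, 8, 9] has size 5, forcing χ ≥ 5, and the coloring below uses 5 colors, so χ(G) = 5.
A valid 5-coloring: color 1: [2]; color 2: [8]; color 3: [1]; color 4: [3]; color 5: [9].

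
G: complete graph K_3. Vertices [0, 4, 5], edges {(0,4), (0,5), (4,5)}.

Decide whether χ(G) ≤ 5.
Yes, G is 5-colorable

A valid 5-coloring: color 1: [0]; color 2: [4]; color 3: [5].
(χ(G) = 3 ≤ 5.)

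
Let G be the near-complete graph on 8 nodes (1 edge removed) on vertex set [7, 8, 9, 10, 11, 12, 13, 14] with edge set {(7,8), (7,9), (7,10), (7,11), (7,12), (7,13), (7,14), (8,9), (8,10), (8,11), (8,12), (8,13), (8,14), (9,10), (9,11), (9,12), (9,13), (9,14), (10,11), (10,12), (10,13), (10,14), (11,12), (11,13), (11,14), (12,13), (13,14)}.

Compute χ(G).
χ(G) = 7

Clique number ω(G) = 7 (lower bound: χ ≥ ω).
The clique on [7, 8, 9, 10, 11, 12, 13] has size 7, forcing χ ≥ 7, and the coloring below uses 7 colors, so χ(G) = 7.
A valid 7-coloring: color 1: [11]; color 2: [7]; color 3: [13]; color 4: [9]; color 5: [8]; color 6: [10]; color 7: [12, 14].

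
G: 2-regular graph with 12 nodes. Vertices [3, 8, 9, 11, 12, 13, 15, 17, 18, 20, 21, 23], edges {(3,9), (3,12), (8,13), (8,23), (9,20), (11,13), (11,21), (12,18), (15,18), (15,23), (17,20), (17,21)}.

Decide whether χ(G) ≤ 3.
A valid 3-coloring: color 1: [8, 9, 11, 12, 15, 17]; color 2: [3, 13, 18, 20, 21, 23].
(χ(G) = 2 ≤ 3.)

Yes, G is 3-colorable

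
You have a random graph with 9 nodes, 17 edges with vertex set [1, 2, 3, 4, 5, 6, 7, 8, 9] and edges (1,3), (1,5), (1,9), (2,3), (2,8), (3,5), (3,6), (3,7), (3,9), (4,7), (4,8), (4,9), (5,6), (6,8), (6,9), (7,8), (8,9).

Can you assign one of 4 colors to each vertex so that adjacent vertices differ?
A valid 4-coloring: color 1: [3, 8]; color 2: [2, 5, 7, 9]; color 3: [1, 4, 6].
(χ(G) = 3 ≤ 4.)

Yes, G is 4-colorable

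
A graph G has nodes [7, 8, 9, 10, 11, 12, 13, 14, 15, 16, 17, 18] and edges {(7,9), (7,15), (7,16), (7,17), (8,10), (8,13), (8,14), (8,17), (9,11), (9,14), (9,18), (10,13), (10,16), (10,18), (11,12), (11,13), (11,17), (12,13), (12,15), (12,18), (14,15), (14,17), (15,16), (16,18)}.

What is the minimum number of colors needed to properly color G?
Clique number ω(G) = 3 (lower bound: χ ≥ ω).
The clique on [7, 15, 16] has size 3, forcing χ ≥ 3, and the coloring below uses 3 colors, so χ(G) = 3.
A valid 3-coloring: color 1: [8, 11, 15, 18]; color 2: [7, 10, 12, 14]; color 3: [9, 13, 16, 17].

χ(G) = 3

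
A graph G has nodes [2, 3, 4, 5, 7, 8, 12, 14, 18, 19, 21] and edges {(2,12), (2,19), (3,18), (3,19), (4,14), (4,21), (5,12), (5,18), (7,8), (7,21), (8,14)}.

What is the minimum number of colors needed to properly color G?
χ(G) = 3

Clique number ω(G) = 2 (lower bound: χ ≥ ω).
Odd cycle [4, 21, 7, 8, 14] needs 3 colors (χ ≥ 3).
The coloring below uses 3 colors, so χ(G) = 3.
A valid 3-coloring: color 1: [4, 8, 12, 18, 19]; color 2: [2, 3, 5, 14, 21]; color 3: [7].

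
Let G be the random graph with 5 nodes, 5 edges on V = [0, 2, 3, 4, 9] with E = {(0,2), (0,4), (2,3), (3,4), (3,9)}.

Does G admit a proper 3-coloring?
A valid 3-coloring: color 1: [0, 3]; color 2: [2, 4, 9].
(χ(G) = 2 ≤ 3.)

Yes, G is 3-colorable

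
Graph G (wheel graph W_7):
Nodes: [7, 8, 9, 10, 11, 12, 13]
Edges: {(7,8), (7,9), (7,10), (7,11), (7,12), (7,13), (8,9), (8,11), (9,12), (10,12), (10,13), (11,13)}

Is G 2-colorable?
The clique on vertices [7, 8, 9] has size 3 > 2, so it alone needs 3 colors.

No, G is not 2-colorable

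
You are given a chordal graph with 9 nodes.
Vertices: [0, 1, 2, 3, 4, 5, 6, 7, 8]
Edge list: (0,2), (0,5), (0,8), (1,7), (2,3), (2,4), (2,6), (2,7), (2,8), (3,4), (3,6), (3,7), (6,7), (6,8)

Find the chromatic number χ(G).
χ(G) = 4

Clique number ω(G) = 4 (lower bound: χ ≥ ω).
The clique on [2, 3, 6, 7] has size 4, forcing χ ≥ 4, and the coloring below uses 4 colors, so χ(G) = 4.
A valid 4-coloring: color 1: [1, 2, 5]; color 2: [0, 4, 6]; color 3: [3, 8]; color 4: [7].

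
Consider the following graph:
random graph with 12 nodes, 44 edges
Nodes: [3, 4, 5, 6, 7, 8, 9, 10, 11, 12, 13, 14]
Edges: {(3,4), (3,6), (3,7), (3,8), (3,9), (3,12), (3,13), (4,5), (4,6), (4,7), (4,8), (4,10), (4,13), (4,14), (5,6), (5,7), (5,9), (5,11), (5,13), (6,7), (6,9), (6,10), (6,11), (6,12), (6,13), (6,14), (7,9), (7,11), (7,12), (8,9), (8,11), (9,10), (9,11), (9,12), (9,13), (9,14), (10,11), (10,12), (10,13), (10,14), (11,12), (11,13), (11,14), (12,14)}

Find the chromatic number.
Clique number ω(G) = 6 (lower bound: χ ≥ ω).
The clique on [6, 9, 10, 11, 12, 14] has size 6, forcing χ ≥ 6, and the coloring below uses 6 colors, so χ(G) = 6.
A valid 6-coloring: color 1: [4, 9]; color 2: [6, 8]; color 3: [3, 11]; color 4: [7, 10]; color 5: [5, 12]; color 6: [13, 14].

χ(G) = 6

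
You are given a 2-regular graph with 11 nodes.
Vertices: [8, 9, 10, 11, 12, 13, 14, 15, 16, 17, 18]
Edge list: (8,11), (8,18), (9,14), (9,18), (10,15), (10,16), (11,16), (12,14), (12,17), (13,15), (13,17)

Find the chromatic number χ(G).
Clique number ω(G) = 2 (lower bound: χ ≥ ω).
Odd cycle [17, 12, 14, 9, 18, 8, 11, 16, 10, 15, 13] needs 3 colors (χ ≥ 3).
The coloring below uses 3 colors, so χ(G) = 3.
A valid 3-coloring: color 1: [8, 9, 12, 15, 16]; color 2: [10, 11, 13, 14, 18]; color 3: [17].

χ(G) = 3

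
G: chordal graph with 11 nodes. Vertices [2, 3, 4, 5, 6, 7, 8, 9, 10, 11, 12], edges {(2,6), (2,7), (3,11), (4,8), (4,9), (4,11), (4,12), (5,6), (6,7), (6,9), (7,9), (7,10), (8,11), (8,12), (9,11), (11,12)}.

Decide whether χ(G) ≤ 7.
A valid 7-coloring: color 1: [6, 10, 11]; color 2: [3, 4, 5, 7]; color 3: [2, 9, 12]; color 4: [8].
(χ(G) = 4 ≤ 7.)

Yes, G is 7-colorable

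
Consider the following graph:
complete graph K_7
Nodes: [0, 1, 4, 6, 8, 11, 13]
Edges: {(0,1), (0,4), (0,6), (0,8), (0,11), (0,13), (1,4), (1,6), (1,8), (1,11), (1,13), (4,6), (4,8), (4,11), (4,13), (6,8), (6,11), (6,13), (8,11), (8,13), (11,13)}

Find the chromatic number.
χ(G) = 7

Clique number ω(G) = 7 (lower bound: χ ≥ ω).
The clique on [0, 1, 4, 6, 8, 11, 13] has size 7, forcing χ ≥ 7, and the coloring below uses 7 colors, so χ(G) = 7.
A valid 7-coloring: color 1: [6]; color 2: [11]; color 3: [13]; color 4: [0]; color 5: [1]; color 6: [4]; color 7: [8].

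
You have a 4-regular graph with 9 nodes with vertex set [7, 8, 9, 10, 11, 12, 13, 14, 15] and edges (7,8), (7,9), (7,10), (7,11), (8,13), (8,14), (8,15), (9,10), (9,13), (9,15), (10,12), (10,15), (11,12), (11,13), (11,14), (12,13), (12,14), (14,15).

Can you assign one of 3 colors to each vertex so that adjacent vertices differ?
A valid 3-coloring: color 1: [8, 9, 11]; color 2: [10, 13, 14]; color 3: [7, 12, 15].
(χ(G) = 3 ≤ 3.)

Yes, G is 3-colorable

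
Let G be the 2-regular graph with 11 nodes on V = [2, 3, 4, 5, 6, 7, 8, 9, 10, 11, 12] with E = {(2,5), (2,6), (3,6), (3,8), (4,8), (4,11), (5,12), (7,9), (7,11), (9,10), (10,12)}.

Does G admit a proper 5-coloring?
Yes, G is 5-colorable

A valid 5-coloring: color 1: [2, 3, 9, 11, 12]; color 2: [5, 6, 7, 8, 10]; color 3: [4].
(χ(G) = 3 ≤ 5.)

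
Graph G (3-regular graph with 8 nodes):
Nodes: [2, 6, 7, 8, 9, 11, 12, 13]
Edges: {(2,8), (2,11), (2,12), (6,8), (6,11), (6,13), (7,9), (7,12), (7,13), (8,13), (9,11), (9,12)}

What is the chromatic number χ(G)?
Clique number ω(G) = 3 (lower bound: χ ≥ ω).
The clique on [6, 8, 13] has size 3, forcing χ ≥ 3, and the coloring below uses 3 colors, so χ(G) = 3.
A valid 3-coloring: color 1: [7, 8, 11]; color 2: [2, 9, 13]; color 3: [6, 12].

χ(G) = 3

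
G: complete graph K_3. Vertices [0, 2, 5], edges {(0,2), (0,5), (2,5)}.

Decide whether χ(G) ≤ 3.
Yes, G is 3-colorable

A valid 3-coloring: color 1: [5]; color 2: [2]; color 3: [0].
(χ(G) = 3 ≤ 3.)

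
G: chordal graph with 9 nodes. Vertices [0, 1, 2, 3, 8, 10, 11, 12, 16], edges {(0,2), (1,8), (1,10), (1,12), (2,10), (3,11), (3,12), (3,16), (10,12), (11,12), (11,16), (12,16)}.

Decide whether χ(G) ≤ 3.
No, G is not 3-colorable

The clique on vertices [3, 11, 12, 16] has size 4 > 3, so it alone needs 4 colors.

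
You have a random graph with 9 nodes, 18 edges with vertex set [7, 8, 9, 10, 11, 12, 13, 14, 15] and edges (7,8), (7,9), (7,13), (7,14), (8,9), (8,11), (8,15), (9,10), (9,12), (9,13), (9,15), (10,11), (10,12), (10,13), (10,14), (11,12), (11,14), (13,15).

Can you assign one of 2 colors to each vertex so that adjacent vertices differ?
No, G is not 2-colorable

The clique on vertices [7, 8, 9] has size 3 > 2, so it alone needs 3 colors.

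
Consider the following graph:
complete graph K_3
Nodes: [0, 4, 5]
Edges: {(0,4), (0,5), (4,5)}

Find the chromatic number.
Clique number ω(G) = 3 (lower bound: χ ≥ ω).
The clique on [0, 4, 5] has size 3, forcing χ ≥ 3, and the coloring below uses 3 colors, so χ(G) = 3.
A valid 3-coloring: color 1: [0]; color 2: [4]; color 3: [5].

χ(G) = 3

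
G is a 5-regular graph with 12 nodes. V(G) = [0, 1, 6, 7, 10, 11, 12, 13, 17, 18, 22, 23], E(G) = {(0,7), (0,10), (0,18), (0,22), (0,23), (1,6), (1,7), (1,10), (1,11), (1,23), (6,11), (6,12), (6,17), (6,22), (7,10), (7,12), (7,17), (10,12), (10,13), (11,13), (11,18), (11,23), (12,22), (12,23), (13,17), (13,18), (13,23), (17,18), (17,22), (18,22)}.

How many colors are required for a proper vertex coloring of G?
Clique number ω(G) = 3 (lower bound: χ ≥ ω).
Suppose a proper 3-coloring c exists. The clique [0, 7, 10] takes 3 distinct colors; by symmetry let c(0) = 1, c(7) = 2, c(10) = 3.
- Vertex 1: neighbors [7, 10] already have colors [2, 3] ⇒ c(1) = 1.
- Vertex 12: neighbors [7, 10] already have colors [2, 3] ⇒ c(12) = 1.
- Vertex 11: neighbors [1] already have colors [1]; try each remaining color.
- Case c(11) = 2:
  - Vertex 13: neighbors [11, 10] already have colors [2, 3] ⇒ c(13) = 1.
  - Vertex 17: neighbors [13, 7] already have colors [1, 2] ⇒ c(17) = 3.
  - Vertex 6: neighbors [1, 11, 17] already have colors [1, 2, 3] — all 3 colors blocked. Contradiction.
- Case c(11) = 3:
  - Vertex 18: neighbors [0, 11] already have colors [1, 3] ⇒ c(18) = 2.
  - Vertex 6: neighbors [1, 11] already have colors [1, 3] ⇒ c(6) = 2.
  - Vertex 13: neighbors [18, 10] already have colors [2, 3] ⇒ c(13) = 1.
  - Vertex 17: neighbors [13, 6] already have colors [1, 2] ⇒ c(17) = 3.
  - Vertex 22: neighbors [0, 6, 17] already have colors [1, 2, 3] — all 3 colors blocked. Contradiction.
Every case ends in a contradiction, so G has no proper 3-coloring (χ ≥ 4).
The coloring below uses 4 colors, so χ(G) = 4.
A valid 4-coloring: color 1: [0, 11, 12, 17]; color 2: [1, 13, 22]; color 3: [6, 7, 18, 23]; color 4: [10].

χ(G) = 4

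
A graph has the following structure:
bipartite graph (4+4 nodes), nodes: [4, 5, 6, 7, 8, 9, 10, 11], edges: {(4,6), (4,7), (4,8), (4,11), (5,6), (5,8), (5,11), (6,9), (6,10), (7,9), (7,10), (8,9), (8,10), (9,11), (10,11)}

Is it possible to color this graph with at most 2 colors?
A valid 2-coloring: color 1: [6, 7, 8, 11]; color 2: [4, 5, 9, 10].
(χ(G) = 2 ≤ 2.)

Yes, G is 2-colorable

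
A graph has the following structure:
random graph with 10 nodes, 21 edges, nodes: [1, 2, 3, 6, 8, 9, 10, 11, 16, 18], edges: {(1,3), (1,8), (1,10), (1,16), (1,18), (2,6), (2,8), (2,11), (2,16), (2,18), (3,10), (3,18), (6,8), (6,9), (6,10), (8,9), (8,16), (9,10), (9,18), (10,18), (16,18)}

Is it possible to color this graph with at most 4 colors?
A valid 4-coloring: color 1: [6, 11, 18]; color 2: [10, 16]; color 3: [1, 2, 9]; color 4: [3, 8].
(χ(G) = 4 ≤ 4.)

Yes, G is 4-colorable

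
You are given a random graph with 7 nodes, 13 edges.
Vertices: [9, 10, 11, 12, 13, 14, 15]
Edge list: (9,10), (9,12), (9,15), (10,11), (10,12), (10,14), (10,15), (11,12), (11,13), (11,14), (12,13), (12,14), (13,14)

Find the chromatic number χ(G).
χ(G) = 4

Clique number ω(G) = 4 (lower bound: χ ≥ ω).
The clique on [10, 11, 12, 14] has size 4, forcing χ ≥ 4, and the coloring below uses 4 colors, so χ(G) = 4.
A valid 4-coloring: color 1: [12, 15]; color 2: [10, 13]; color 3: [9, 11]; color 4: [14].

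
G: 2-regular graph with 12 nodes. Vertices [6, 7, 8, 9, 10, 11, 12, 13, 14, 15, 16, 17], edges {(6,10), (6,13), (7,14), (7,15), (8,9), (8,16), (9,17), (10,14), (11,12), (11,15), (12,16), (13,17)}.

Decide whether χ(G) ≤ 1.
Edge (6,10) forces its endpoints to differ, so 1 color is not enough.

No, G is not 1-colorable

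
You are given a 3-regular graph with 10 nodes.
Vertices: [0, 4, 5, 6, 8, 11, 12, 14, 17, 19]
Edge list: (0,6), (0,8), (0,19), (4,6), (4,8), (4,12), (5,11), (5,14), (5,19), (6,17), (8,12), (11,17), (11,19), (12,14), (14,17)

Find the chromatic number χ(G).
Clique number ω(G) = 3 (lower bound: χ ≥ ω).
The clique on [4, 8, 12] has size 3, forcing χ ≥ 3, and the coloring below uses 3 colors, so χ(G) = 3.
A valid 3-coloring: color 1: [0, 4, 11, 14]; color 2: [6, 12, 19]; color 3: [5, 8, 17].

χ(G) = 3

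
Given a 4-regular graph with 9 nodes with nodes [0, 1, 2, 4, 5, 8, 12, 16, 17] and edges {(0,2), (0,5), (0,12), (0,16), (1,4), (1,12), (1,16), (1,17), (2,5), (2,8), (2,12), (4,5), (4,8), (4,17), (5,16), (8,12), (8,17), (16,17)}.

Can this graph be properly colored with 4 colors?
Yes, G is 4-colorable

A valid 4-coloring: color 1: [0, 1, 8]; color 2: [5, 12, 17]; color 3: [2, 4, 16].
(χ(G) = 3 ≤ 4.)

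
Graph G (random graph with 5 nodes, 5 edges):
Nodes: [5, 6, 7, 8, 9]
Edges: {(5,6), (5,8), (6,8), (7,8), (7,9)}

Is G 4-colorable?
Yes, G is 4-colorable

A valid 4-coloring: color 1: [8, 9]; color 2: [5, 7]; color 3: [6].
(χ(G) = 3 ≤ 4.)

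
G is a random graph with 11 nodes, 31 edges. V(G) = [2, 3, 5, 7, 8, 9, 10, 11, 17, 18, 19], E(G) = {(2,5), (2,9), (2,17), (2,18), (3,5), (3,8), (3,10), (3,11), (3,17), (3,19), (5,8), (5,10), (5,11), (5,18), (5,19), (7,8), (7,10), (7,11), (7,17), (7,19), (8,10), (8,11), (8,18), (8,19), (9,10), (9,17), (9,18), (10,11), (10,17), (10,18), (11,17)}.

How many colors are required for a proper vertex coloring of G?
χ(G) = 5

Clique number ω(G) = 5 (lower bound: χ ≥ ω).
The clique on [3, 5, 8, 10, 11] has size 5, forcing χ ≥ 5, and the coloring below uses 5 colors, so χ(G) = 5.
A valid 5-coloring: color 1: [2, 10, 19]; color 2: [5, 17]; color 3: [8, 9]; color 4: [3, 7, 18]; color 5: [11].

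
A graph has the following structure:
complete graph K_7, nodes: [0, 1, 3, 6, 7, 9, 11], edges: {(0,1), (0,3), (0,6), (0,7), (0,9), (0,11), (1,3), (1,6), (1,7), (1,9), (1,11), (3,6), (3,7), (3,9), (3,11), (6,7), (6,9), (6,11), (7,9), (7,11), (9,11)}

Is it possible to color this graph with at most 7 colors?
Yes, G is 7-colorable

A valid 7-coloring: color 1: [0]; color 2: [7]; color 3: [9]; color 4: [3]; color 5: [1]; color 6: [6]; color 7: [11].
(χ(G) = 7 ≤ 7.)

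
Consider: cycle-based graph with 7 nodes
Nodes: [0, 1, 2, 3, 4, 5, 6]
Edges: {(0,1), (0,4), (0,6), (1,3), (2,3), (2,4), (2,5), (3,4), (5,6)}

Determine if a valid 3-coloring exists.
A valid 3-coloring: color 1: [0, 3, 5]; color 2: [1, 4, 6]; color 3: [2].
(χ(G) = 3 ≤ 3.)

Yes, G is 3-colorable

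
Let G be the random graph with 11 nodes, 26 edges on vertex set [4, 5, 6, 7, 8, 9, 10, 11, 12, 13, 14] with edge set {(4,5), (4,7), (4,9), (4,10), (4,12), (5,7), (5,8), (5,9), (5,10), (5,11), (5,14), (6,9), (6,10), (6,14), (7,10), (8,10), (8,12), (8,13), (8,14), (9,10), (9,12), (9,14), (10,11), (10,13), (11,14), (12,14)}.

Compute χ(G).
Clique number ω(G) = 4 (lower bound: χ ≥ ω).
The clique on [4, 5, 9, 10] has size 4, forcing χ ≥ 4, and the coloring below uses 4 colors, so χ(G) = 4.
A valid 4-coloring: color 1: [10, 14]; color 2: [5, 6, 12, 13]; color 3: [7, 8, 9, 11]; color 4: [4].

χ(G) = 4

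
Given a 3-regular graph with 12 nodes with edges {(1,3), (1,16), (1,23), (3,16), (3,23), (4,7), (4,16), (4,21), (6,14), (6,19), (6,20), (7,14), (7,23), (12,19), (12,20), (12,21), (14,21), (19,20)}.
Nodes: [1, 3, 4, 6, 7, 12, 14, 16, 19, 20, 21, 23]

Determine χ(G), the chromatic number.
Clique number ω(G) = 3 (lower bound: χ ≥ ω).
The clique on [1, 3, 16] has size 3, forcing χ ≥ 3, and the coloring below uses 3 colors, so χ(G) = 3.
A valid 3-coloring: color 1: [1, 4, 6, 12]; color 2: [14, 16, 19, 23]; color 3: [3, 7, 20, 21].

χ(G) = 3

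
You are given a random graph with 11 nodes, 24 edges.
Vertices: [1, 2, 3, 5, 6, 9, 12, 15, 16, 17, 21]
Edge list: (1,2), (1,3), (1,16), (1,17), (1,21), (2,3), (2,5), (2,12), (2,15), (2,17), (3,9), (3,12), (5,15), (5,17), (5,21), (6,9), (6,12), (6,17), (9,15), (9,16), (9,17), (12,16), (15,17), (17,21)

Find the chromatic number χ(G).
χ(G) = 4

Clique number ω(G) = 4 (lower bound: χ ≥ ω).
The clique on [2, 5, 15, 17] has size 4, forcing χ ≥ 4, and the coloring below uses 4 colors, so χ(G) = 4.
A valid 4-coloring: color 1: [3, 16, 17]; color 2: [2, 9, 21]; color 3: [1, 12, 15]; color 4: [5, 6].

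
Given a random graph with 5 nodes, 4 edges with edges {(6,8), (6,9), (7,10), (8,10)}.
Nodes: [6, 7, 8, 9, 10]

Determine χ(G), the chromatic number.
Clique number ω(G) = 2 (lower bound: χ ≥ ω).
The graph is bipartite (no odd cycle), so 2 colors suffice: χ(G) = 2.
A valid 2-coloring: color 1: [6, 10]; color 2: [7, 8, 9].

χ(G) = 2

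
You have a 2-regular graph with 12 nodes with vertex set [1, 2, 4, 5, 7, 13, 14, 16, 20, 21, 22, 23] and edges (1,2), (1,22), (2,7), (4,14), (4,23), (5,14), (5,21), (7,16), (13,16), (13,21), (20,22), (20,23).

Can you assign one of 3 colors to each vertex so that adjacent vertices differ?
A valid 3-coloring: color 1: [1, 4, 5, 7, 13, 20]; color 2: [2, 14, 16, 21, 22, 23].
(χ(G) = 2 ≤ 3.)

Yes, G is 3-colorable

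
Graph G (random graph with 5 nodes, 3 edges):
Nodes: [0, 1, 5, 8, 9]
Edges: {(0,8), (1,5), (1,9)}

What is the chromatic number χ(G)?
Clique number ω(G) = 2 (lower bound: χ ≥ ω).
The graph is bipartite (no odd cycle), so 2 colors suffice: χ(G) = 2.
A valid 2-coloring: color 1: [1, 8]; color 2: [0, 5, 9].

χ(G) = 2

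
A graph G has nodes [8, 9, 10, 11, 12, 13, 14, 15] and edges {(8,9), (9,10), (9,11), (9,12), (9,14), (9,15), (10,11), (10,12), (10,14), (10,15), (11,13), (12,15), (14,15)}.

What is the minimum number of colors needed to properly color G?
χ(G) = 4

Clique number ω(G) = 4 (lower bound: χ ≥ ω).
The clique on [9, 10, 12, 15] has size 4, forcing χ ≥ 4, and the coloring below uses 4 colors, so χ(G) = 4.
A valid 4-coloring: color 1: [9, 13]; color 2: [8, 10]; color 3: [11, 15]; color 4: [12, 14].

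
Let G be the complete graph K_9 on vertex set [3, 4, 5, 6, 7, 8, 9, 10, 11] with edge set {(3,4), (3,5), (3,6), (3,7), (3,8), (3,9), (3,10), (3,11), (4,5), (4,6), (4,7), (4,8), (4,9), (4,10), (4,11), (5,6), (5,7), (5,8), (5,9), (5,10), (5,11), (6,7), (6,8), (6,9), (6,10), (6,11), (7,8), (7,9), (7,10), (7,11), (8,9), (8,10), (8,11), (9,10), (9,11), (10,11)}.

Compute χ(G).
χ(G) = 9

Clique number ω(G) = 9 (lower bound: χ ≥ ω).
The clique on [3, 4, 5, 6, 7, 8, 9, 10, 11] has size 9, forcing χ ≥ 9, and the coloring below uses 9 colors, so χ(G) = 9.
A valid 9-coloring: color 1: [11]; color 2: [6]; color 3: [7]; color 4: [4]; color 5: [3]; color 6: [8]; color 7: [9]; color 8: [10]; color 9: [5].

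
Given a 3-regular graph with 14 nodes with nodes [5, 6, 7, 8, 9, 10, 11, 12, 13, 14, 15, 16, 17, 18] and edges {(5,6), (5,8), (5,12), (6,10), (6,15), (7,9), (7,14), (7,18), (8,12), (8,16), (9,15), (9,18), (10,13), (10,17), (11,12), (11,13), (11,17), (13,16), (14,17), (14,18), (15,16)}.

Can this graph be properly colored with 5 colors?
A valid 5-coloring: color 1: [5, 9, 10, 11, 14, 16]; color 2: [6, 12, 13, 17, 18]; color 3: [7, 8, 15].
(χ(G) = 3 ≤ 5.)

Yes, G is 5-colorable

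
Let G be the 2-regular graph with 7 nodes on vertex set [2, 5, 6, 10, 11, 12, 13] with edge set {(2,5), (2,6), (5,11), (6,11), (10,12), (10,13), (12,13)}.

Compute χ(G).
χ(G) = 3

Clique number ω(G) = 3 (lower bound: χ ≥ ω).
The clique on [10, 12, 13] has size 3, forcing χ ≥ 3, and the coloring below uses 3 colors, so χ(G) = 3.
A valid 3-coloring: color 1: [5, 6, 12]; color 2: [2, 10, 11]; color 3: [13].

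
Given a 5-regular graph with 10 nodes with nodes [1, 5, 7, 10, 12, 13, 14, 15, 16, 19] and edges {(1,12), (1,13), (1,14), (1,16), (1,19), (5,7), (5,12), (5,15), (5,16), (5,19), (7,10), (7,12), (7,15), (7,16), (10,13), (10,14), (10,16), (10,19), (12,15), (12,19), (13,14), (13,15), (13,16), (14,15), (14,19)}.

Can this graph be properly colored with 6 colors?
A valid 6-coloring: color 1: [1, 5, 10]; color 2: [7, 14]; color 3: [15, 16, 19]; color 4: [12, 13].
(χ(G) = 4 ≤ 6.)

Yes, G is 6-colorable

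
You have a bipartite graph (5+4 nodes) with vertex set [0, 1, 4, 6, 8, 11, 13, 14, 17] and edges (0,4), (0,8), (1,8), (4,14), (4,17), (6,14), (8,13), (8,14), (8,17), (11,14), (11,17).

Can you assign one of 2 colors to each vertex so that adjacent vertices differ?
Yes, G is 2-colorable

A valid 2-coloring: color 1: [4, 6, 8, 11]; color 2: [0, 1, 13, 14, 17].
(χ(G) = 2 ≤ 2.)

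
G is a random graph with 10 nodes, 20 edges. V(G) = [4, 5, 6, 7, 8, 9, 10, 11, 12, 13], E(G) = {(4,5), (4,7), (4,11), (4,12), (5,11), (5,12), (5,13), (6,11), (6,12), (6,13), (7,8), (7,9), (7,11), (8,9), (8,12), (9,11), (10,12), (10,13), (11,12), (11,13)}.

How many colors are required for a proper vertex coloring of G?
Clique number ω(G) = 4 (lower bound: χ ≥ ω).
The clique on [4, 5, 11, 12] has size 4, forcing χ ≥ 4, and the coloring below uses 4 colors, so χ(G) = 4.
A valid 4-coloring: color 1: [8, 10, 11]; color 2: [7, 12, 13]; color 3: [5, 6, 9]; color 4: [4].

χ(G) = 4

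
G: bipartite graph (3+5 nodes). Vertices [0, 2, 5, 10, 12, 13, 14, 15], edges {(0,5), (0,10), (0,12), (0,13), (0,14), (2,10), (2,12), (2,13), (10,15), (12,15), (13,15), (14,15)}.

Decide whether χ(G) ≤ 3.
Yes, G is 3-colorable

A valid 3-coloring: color 1: [0, 2, 15]; color 2: [5, 10, 12, 13, 14].
(χ(G) = 2 ≤ 3.)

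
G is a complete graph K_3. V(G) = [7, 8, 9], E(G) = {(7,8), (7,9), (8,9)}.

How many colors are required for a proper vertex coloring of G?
Clique number ω(G) = 3 (lower bound: χ ≥ ω).
The clique on [7, 8, 9] has size 3, forcing χ ≥ 3, and the coloring below uses 3 colors, so χ(G) = 3.
A valid 3-coloring: color 1: [7]; color 2: [9]; color 3: [8].

χ(G) = 3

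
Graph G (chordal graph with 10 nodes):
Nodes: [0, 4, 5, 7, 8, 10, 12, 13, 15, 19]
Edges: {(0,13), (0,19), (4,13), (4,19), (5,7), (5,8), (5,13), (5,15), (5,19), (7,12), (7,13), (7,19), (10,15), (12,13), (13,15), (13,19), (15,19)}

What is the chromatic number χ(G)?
Clique number ω(G) = 4 (lower bound: χ ≥ ω).
The clique on [5, 7, 13, 19] has size 4, forcing χ ≥ 4, and the coloring below uses 4 colors, so χ(G) = 4.
A valid 4-coloring: color 1: [8, 10, 13]; color 2: [12, 19]; color 3: [0, 4, 5]; color 4: [7, 15].

χ(G) = 4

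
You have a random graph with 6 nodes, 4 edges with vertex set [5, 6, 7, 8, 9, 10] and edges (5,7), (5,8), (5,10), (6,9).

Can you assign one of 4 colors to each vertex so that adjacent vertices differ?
Yes, G is 4-colorable

A valid 4-coloring: color 1: [5, 9]; color 2: [6, 7, 8, 10].
(χ(G) = 2 ≤ 4.)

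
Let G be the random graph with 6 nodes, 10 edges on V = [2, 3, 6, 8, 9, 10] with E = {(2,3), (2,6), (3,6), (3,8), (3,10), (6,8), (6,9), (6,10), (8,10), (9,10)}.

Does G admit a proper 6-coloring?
Yes, G is 6-colorable

A valid 6-coloring: color 1: [6]; color 2: [3, 9]; color 3: [2, 10]; color 4: [8].
(χ(G) = 4 ≤ 6.)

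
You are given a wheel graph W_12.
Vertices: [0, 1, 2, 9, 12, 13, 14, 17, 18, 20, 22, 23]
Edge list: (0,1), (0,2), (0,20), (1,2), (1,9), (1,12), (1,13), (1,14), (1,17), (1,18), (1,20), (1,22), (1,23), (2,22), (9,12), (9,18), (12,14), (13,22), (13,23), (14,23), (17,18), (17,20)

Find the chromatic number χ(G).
Clique number ω(G) = 3 (lower bound: χ ≥ ω).
Odd cycle [20, 17, 18, 9, 12, 14, 23, 13, 22, 2, 0] needs 3 colors (χ ≥ 3).
Vertex 1 is adjacent to every vertex of [0, 2, 9, 12, 13, 14, 17, 18, 20, 22, 23], which already need 3 colors among themselves, so 1 needs a new color (χ ≥ 4).
The coloring below uses 4 colors, so χ(G) = 4.
A valid 4-coloring: color 1: [1]; color 2: [2, 12, 18, 20, 23]; color 3: [0, 9, 13, 14, 17]; color 4: [22].

χ(G) = 4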